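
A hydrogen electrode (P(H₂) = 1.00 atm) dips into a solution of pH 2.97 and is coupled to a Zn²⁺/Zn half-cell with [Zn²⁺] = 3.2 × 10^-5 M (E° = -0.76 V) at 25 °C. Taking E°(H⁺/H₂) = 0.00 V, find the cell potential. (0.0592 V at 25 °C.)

The hydrogen couple is the cathode, so E°_cell = 0.76 V; n = 2.
[H⁺] = 10^(−2.97) = 0.0011 M, and Q = [Zn²⁺]·P(H₂) / [H⁺]^2 = 27.9.
E = E° − (0.0592/2) log Q = 0.76 − (0.0592/2)(1.445) = 0.717 V.

0.72 V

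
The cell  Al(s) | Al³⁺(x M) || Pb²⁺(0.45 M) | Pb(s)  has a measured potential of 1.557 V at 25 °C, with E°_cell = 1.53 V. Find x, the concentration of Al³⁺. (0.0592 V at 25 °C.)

0.013 M

From the Nernst equation, log Q = n(E° − E)/0.0592 = 6(1.53 − 1.557)/0.0592 = -2.736, so Q = 0.00183.
With Q = [Al³⁺]^2/[Pb²⁺]^3 and the known concentrations, [Al³⁺]^2 in the numerator gives [Al³⁺] = 0.013 M.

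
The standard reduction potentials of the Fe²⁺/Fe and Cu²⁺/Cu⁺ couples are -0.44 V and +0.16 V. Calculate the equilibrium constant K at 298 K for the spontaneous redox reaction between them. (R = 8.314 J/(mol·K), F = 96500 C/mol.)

2 × 10^20

E°_cell = +0.16 − (-0.44) = 0.60 V, with n = 2 electrons transferred.
At equilibrium E = 0, so the Nernst equation gives ln K = nFE°/RT = (2)(96500)(0.60)/((8.314)(298)) = 46.74.
K = e^46.74 = 2 × 10^20.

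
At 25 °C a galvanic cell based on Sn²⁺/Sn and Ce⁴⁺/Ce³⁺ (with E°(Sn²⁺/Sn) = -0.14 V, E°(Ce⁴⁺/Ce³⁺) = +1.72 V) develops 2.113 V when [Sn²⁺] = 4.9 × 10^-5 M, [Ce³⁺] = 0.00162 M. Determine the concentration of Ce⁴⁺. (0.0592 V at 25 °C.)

0.21 M

From the Nernst equation, log Q = n(E° − E)/0.0592 = 2(1.86 − 2.113)/0.0592 = -8.547, so Q = 2.84 × 10^-9.
With Q = [Sn²⁺]·[Ce³⁺]^2/[Ce⁴⁺]^2 and the known concentrations, [Ce⁴⁺]^2 in the denominator gives [Ce⁴⁺] = 0.21 M.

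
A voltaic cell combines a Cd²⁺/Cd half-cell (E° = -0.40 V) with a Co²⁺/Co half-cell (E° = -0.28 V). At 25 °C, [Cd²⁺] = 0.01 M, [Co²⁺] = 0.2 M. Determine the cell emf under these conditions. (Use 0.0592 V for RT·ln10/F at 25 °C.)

The Co²⁺/Co couple has the higher reduction potential and acts as the cathode, so E°_cell = -0.28 − (-0.40) = 0.12 V.
Balancing electrons gives n = 2; the reaction quotient is Q = [Cd²⁺]/[Co²⁺] = 0.0500.
At 25 °C, E = E° − (0.0592/n) log Q = 0.12 − (0.0592/2)(-1.301) = 0.120 + 0.039 = 0.159 V.

0.159 V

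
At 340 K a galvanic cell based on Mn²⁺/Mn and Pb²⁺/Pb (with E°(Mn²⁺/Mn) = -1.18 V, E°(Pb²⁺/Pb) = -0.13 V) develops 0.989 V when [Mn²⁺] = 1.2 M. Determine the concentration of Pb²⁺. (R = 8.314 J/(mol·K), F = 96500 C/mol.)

From the Nernst equation, ln Q = nF(E° − E)/RT = 2×96500×(1.05 − 0.989)/(8.314×340) = 4.165, so Q = 64.4.
With Q = [Mn²⁺]/[Pb²⁺] and the known concentrations, [Pb²⁺] in the denominator gives [Pb²⁺] = 0.019 M.

0.019 M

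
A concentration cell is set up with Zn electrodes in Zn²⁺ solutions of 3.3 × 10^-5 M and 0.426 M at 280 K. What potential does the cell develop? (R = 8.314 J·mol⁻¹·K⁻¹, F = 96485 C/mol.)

0.11 V

Both half-cells are Zn²⁺/Zn, so E°_cell = 0. The concentrated side is the cathode; the cell reaction moves Zn²⁺ from high to low concentration with n = 2.
Q = [Zn²⁺]_dilute/[Zn²⁺]_conc = 3.3 × 10^-5/0.426 = 7.75 × 10^-5.
E = 0 − (RT/nF) ln Q = −((8.314×280)/(2×96485))(-9.466) = 0.1142 V.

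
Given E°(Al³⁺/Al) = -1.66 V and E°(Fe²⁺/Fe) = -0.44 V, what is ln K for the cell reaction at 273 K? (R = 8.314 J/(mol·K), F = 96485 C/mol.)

ln K = 311.2

E°_cell = -0.44 − (-1.66) = 1.22 V, with n = 6 electrons transferred.
At equilibrium E = 0, so the Nernst equation gives ln K = nFE°/RT = (6)(96485)(1.22)/((8.314)(273)) = 311.17.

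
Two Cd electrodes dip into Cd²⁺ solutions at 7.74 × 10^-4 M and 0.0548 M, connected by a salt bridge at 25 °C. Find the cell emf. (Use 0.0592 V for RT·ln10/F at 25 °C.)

Both half-cells are Cd²⁺/Cd, so E°_cell = 0. The concentrated side is the cathode; the cell reaction moves Cd²⁺ from high to low concentration with n = 2.
Q = [Cd²⁺]_dilute/[Cd²⁺]_conc = 7.74 × 10^-4/0.0548 = 0.0141.
E = 0 − (0.0592/2) log Q = −(0.0592/2)(-1.850) = 0.0548 V.

0.055 V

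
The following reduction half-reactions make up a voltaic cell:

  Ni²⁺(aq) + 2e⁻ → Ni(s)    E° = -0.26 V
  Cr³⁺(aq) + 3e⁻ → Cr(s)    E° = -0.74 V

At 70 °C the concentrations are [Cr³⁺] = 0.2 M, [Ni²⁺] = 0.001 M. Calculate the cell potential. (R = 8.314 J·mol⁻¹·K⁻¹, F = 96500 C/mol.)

0.394 V

The Ni²⁺/Ni couple has the higher reduction potential and acts as the cathode, so E°_cell = -0.26 − (-0.74) = 0.48 V.
Balancing electrons gives n = 6; the reaction quotient is Q = [Cr³⁺]^2/[Ni²⁺]^3 = 4 × 10^7.
E = E° − (RT/nF) ln Q = 0.48 − (8.314×343)/(6×96500) × (17.504) = 0.480 − 0.086 = 0.394 V.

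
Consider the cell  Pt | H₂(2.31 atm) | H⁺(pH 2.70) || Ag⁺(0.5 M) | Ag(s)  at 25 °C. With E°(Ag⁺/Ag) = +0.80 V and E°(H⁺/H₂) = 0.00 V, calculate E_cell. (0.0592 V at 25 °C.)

The Ag⁺/Ag couple is the cathode, so E°_cell = 0.80 V; n = 2.
[H⁺] = 10^(−2.70) = 0.0020 M, and Q = [H⁺]^2 / ([Ag⁺]^2·P(H₂)) = 6.89 × 10^-6.
E = E° − (0.0592/2) log Q = 0.80 − (0.0592/2)(-5.162) = 0.953 V.

0.95 V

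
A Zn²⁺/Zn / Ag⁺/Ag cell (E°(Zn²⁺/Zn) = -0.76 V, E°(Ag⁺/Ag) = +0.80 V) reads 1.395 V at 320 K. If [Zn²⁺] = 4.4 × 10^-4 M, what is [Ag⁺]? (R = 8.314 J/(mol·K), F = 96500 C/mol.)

5.3 × 10^-5 M

From the Nernst equation, ln Q = nF(E° − E)/RT = 2×96500×(1.56 − 1.395)/(8.314×320) = 11.970, so Q = 1.58 × 10^5.
With Q = [Zn²⁺]/[Ag⁺]^2 and the known concentrations, [Ag⁺]^2 in the denominator gives [Ag⁺] = 5.3 × 10^-5 M.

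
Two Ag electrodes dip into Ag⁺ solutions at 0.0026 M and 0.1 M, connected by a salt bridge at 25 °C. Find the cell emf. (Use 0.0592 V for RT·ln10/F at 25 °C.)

0.094 V

Both half-cells are Ag⁺/Ag, so E°_cell = 0. The concentrated side is the cathode; the cell reaction moves Ag⁺ from high to low concentration with n = 1.
Q = [Ag⁺]_dilute/[Ag⁺]_conc = 0.0026/0.1 = 0.0260.
E = 0 − (0.0592/1) log Q = −(0.0592/1)(-1.585) = 0.0938 V.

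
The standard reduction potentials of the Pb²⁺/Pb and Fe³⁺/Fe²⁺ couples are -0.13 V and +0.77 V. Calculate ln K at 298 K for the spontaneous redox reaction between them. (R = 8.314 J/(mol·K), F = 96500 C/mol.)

E°_cell = +0.77 − (-0.13) = 0.90 V, with n = 2 electrons transferred.
At equilibrium E = 0, so the Nernst equation gives ln K = nFE°/RT = (2)(96500)(0.90)/((8.314)(298)) = 70.11.

ln K = 70.1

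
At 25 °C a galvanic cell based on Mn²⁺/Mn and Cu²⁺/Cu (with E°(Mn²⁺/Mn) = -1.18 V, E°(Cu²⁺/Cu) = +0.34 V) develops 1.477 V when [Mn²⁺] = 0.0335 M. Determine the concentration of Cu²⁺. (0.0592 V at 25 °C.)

From the Nernst equation, log Q = n(E° − E)/0.0592 = 2(1.52 − 1.477)/0.0592 = 1.453, so Q = 28.4.
With Q = [Mn²⁺]/[Cu²⁺] and the known concentrations, [Cu²⁺] in the denominator gives [Cu²⁺] = 0.0012 M.

0.0012 M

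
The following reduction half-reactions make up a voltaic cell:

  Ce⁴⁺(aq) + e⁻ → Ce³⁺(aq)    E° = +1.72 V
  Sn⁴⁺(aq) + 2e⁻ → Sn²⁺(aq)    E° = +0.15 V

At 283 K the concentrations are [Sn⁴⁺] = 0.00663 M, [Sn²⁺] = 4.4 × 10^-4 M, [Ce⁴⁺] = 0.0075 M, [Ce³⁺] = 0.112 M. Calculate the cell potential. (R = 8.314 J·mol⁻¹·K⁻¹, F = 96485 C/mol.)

The Ce⁴⁺/Ce³⁺ couple has the higher reduction potential and acts as the cathode, so E°_cell = +1.72 − (+0.15) = 1.57 V.
Balancing electrons gives n = 2; the reaction quotient is Q = [Sn⁴⁺]·[Ce³⁺]^2/([Sn²⁺]·[Ce⁴⁺]^2) = 3360.
E = E° − (RT/nF) ln Q = 1.57 − (8.314×283)/(2×96485) × (8.120) = 1.570 − 0.099 = 1.471 V.

1.47 V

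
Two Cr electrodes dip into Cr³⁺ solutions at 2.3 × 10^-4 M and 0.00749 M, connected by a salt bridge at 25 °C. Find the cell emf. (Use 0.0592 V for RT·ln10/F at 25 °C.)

0.030 V

Both half-cells are Cr³⁺/Cr, so E°_cell = 0. The concentrated side is the cathode; the cell reaction moves Cr³⁺ from high to low concentration with n = 3.
Q = [Cr³⁺]_dilute/[Cr³⁺]_conc = 2.3 × 10^-4/0.00749 = 0.0307.
E = 0 − (0.0592/3) log Q = −(0.0592/3)(-1.513) = 0.0299 V.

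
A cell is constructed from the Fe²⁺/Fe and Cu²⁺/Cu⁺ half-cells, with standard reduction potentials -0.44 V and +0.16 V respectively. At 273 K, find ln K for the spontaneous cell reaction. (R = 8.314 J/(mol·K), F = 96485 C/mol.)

ln K = 51.0

E°_cell = +0.16 − (-0.44) = 0.60 V, with n = 2 electrons transferred.
At equilibrium E = 0, so the Nernst equation gives ln K = nFE°/RT = (2)(96485)(0.60)/((8.314)(273)) = 51.01.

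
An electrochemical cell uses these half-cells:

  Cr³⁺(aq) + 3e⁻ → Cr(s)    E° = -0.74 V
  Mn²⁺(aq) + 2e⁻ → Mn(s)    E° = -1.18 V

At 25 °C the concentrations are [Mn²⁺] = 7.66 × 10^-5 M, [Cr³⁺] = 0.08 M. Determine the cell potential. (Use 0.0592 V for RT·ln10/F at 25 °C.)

The Cr³⁺/Cr couple has the higher reduction potential and acts as the cathode, so E°_cell = -0.74 − (-1.18) = 0.44 V.
Balancing electrons gives n = 6; the reaction quotient is Q = [Mn²⁺]^3/[Cr³⁺]^2 = 7.02 × 10^-11.
At 25 °C, E = E° − (0.0592/n) log Q = 0.44 − (0.0592/6)(-10.153) = 0.440 + 0.100 = 0.540 V.

0.540 V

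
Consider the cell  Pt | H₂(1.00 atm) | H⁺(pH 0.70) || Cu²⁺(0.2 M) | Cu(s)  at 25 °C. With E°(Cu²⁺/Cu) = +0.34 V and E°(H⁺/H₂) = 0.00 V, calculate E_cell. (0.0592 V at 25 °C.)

The Cu²⁺/Cu couple is the cathode, so E°_cell = 0.34 V; n = 2.
[H⁺] = 10^(−0.70) = 0.20 M, and Q = [H⁺]^2 / ([Cu²⁺]·P(H₂)) = 0.199.
E = E° − (0.0592/2) log Q = 0.34 − (0.0592/2)(-0.701) = 0.361 V.

0.36 V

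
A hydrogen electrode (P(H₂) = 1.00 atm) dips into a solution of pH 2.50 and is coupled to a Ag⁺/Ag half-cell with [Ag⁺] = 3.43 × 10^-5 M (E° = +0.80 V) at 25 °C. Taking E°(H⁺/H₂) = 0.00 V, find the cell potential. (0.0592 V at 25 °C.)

The Ag⁺/Ag couple is the cathode, so E°_cell = 0.80 V; n = 2.
[H⁺] = 10^(−2.50) = 0.0032 M, and Q = [H⁺]^2 / ([Ag⁺]^2·P(H₂)) = 8500.
E = E° − (0.0592/2) log Q = 0.80 − (0.0592/2)(3.929) = 0.684 V.

0.68 V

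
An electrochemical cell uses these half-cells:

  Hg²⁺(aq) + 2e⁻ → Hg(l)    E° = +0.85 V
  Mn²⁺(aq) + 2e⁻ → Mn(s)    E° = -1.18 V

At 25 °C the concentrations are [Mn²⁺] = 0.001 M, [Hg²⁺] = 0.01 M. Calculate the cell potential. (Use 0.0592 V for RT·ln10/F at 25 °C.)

The Hg²⁺/Hg couple has the higher reduction potential and acts as the cathode, so E°_cell = +0.85 − (-1.18) = 2.03 V.
Balancing electrons gives n = 2; the reaction quotient is Q = [Mn²⁺]/[Hg²⁺] = 0.100.
At 25 °C, E = E° − (0.0592/n) log Q = 2.03 − (0.0592/2)(-1.000) = 2.030 + 0.030 = 2.060 V.

2.06 V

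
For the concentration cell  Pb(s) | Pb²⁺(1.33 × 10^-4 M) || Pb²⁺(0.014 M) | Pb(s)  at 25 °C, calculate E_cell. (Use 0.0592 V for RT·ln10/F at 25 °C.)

Both half-cells are Pb²⁺/Pb, so E°_cell = 0. The concentrated side is the cathode; the cell reaction moves Pb²⁺ from high to low concentration with n = 2.
Q = [Pb²⁺]_dilute/[Pb²⁺]_conc = 1.33 × 10^-4/0.014 = 0.00950.
E = 0 − (0.0592/2) log Q = −(0.0592/2)(-2.022) = 0.0599 V.

0.060 V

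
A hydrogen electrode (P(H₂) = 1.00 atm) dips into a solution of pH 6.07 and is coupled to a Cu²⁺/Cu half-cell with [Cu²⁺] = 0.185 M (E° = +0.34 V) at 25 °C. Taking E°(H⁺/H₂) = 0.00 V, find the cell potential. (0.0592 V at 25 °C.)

The Cu²⁺/Cu couple is the cathode, so E°_cell = 0.34 V; n = 2.
[H⁺] = 10^(−6.07) = 8.5 × 10^-7 M, and Q = [H⁺]^2 / ([Cu²⁺]·P(H₂)) = 3.92 × 10^-12.
E = E° − (0.0592/2) log Q = 0.34 − (0.0592/2)(-11.407) = 0.678 V.

0.68 V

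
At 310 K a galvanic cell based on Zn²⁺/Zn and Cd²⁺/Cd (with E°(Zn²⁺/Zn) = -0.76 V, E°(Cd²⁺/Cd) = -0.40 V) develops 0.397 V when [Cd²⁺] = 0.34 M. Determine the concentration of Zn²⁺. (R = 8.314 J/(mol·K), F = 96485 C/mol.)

From the Nernst equation, ln Q = nF(E° − E)/RT = 2×96485×(0.36 − 0.397)/(8.314×310) = -2.770, so Q = 0.0626.
With Q = [Zn²⁺]/[Cd²⁺] and the known concentrations, [Zn²⁺] in the numerator gives [Zn²⁺] = 0.021 M.

0.021 M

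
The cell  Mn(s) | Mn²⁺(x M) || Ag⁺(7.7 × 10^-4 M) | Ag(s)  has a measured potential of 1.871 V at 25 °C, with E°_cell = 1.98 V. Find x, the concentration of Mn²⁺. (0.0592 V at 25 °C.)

0.0029 M

From the Nernst equation, log Q = n(E° − E)/0.0592 = 2(1.98 − 1.871)/0.0592 = 3.682, so Q = 4810.
With Q = [Mn²⁺]/[Ag⁺]^2 and the known concentrations, [Mn²⁺] in the numerator gives [Mn²⁺] = 0.0029 M.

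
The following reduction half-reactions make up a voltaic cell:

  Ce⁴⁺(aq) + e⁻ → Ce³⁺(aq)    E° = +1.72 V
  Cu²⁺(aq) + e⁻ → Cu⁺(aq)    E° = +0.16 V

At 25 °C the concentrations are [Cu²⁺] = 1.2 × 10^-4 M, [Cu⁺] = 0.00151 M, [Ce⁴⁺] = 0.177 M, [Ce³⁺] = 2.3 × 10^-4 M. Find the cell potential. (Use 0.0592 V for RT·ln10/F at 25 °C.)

The Ce⁴⁺/Ce³⁺ couple has the higher reduction potential and acts as the cathode, so E°_cell = +1.72 − (+0.16) = 1.56 V.
Balancing electrons gives n = 1; the reaction quotient is Q = [Cu²⁺]·[Ce³⁺]/([Cu⁺]·[Ce⁴⁺]) = 1.03 × 10^-4.
At 25 °C, E = E° − (0.0592/n) log Q = 1.56 − (0.0592/1)(-3.986) = 1.560 + 0.236 = 1.796 V.

1.80 V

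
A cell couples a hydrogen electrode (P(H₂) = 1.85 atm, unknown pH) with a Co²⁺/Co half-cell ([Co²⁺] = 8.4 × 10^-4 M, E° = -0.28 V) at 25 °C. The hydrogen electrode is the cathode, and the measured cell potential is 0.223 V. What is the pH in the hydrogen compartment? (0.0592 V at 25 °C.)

E°_cell = 0.28 V and n = 2.
log Q = n(E° − E)/0.0592 = 2×(0.28 − 0.223)/0.0592 = 1.926.
With Q = [Co²⁺]·P(H₂) / [H⁺]^2, solving for [H⁺] gives log[H⁺] = -2.367, so pH = 2.37.

pH = 2.37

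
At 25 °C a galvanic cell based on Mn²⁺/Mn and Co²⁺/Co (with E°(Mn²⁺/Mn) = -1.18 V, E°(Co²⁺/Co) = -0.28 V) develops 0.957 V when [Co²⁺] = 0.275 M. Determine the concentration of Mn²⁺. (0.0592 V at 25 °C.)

0.0033 M

From the Nernst equation, log Q = n(E° − E)/0.0592 = 2(0.90 − 0.957)/0.0592 = -1.926, so Q = 0.0119.
With Q = [Mn²⁺]/[Co²⁺] and the known concentrations, [Mn²⁺] in the numerator gives [Mn²⁺] = 0.0033 M.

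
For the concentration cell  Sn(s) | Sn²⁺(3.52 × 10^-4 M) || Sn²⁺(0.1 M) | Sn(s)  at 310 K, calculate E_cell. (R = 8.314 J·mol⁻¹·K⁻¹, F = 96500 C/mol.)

Both half-cells are Sn²⁺/Sn, so E°_cell = 0. The concentrated side is the cathode; the cell reaction moves Sn²⁺ from high to low concentration with n = 2.
Q = [Sn²⁺]_dilute/[Sn²⁺]_conc = 3.52 × 10^-4/0.1 = 0.00352.
E = 0 − (RT/nF) ln Q = −((8.314×310)/(2×96500))(-5.649) = 0.0754 V.

0.075 V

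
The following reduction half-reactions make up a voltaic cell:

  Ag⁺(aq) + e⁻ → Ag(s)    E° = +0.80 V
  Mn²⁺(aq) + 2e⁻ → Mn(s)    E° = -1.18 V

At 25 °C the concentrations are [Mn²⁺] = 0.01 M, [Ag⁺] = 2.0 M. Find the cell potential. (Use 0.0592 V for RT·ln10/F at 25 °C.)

The Ag⁺/Ag couple has the higher reduction potential and acts as the cathode, so E°_cell = +0.80 − (-1.18) = 1.98 V.
Balancing electrons gives n = 2; the reaction quotient is Q = [Mn²⁺]/[Ag⁺]^2 = 0.00250.
At 25 °C, E = E° − (0.0592/n) log Q = 1.98 − (0.0592/2)(-2.602) = 1.980 + 0.077 = 2.057 V.

2.06 V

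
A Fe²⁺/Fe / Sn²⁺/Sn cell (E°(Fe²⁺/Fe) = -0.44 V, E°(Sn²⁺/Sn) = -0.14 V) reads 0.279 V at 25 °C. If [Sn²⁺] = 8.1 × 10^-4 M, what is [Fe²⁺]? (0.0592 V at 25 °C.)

0.0041 M

From the Nernst equation, log Q = n(E° − E)/0.0592 = 2(0.30 − 0.279)/0.0592 = 0.709, so Q = 5.12.
With Q = [Fe²⁺]/[Sn²⁺] and the known concentrations, [Fe²⁺] in the numerator gives [Fe²⁺] = 0.0041 M.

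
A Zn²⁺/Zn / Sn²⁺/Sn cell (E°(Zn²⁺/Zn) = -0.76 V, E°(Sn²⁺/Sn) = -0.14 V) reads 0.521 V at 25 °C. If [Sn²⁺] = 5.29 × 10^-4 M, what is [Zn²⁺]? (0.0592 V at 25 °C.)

1.2 M

From the Nernst equation, log Q = n(E° − E)/0.0592 = 2(0.62 − 0.521)/0.0592 = 3.345, so Q = 2210.
With Q = [Zn²⁺]/[Sn²⁺] and the known concentrations, [Zn²⁺] in the numerator gives [Zn²⁺] = 1.2 M.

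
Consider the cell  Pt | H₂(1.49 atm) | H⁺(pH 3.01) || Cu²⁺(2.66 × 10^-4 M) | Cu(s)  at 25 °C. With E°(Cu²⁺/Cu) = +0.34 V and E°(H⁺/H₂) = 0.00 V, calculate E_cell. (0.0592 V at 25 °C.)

0.42 V

The Cu²⁺/Cu couple is the cathode, so E°_cell = 0.34 V; n = 2.
[H⁺] = 10^(−3.01) = 9.8 × 10^-4 M, and Q = [H⁺]^2 / ([Cu²⁺]·P(H₂)) = 0.00241.
E = E° − (0.0592/2) log Q = 0.34 − (0.0592/2)(-2.618) = 0.417 V.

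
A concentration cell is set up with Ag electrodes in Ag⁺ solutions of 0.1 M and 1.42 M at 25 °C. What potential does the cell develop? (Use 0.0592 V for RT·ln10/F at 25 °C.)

Both half-cells are Ag⁺/Ag, so E°_cell = 0. The concentrated side is the cathode; the cell reaction moves Ag⁺ from high to low concentration with n = 1.
Q = [Ag⁺]_dilute/[Ag⁺]_conc = 0.1/1.42 = 0.0704.
E = 0 − (0.0592/1) log Q = −(0.0592/1)(-1.152) = 0.0682 V.

0.068 V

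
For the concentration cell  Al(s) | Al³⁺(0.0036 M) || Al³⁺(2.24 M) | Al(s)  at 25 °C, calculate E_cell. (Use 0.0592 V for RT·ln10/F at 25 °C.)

0.055 V

Both half-cells are Al³⁺/Al, so E°_cell = 0. The concentrated side is the cathode; the cell reaction moves Al³⁺ from high to low concentration with n = 3.
Q = [Al³⁺]_dilute/[Al³⁺]_conc = 0.0036/2.24 = 0.00161.
E = 0 − (0.0592/3) log Q = −(0.0592/3)(-2.794) = 0.0551 V.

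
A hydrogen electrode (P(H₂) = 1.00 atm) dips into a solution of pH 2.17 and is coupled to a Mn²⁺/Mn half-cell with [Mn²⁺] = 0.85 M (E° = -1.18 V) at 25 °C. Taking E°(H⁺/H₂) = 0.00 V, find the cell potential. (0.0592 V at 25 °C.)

1.05 V

The hydrogen couple is the cathode, so E°_cell = 1.18 V; n = 2.
[H⁺] = 10^(−2.17) = 0.0068 M, and Q = [Mn²⁺]·P(H₂) / [H⁺]^2 = 1.86 × 10^4.
E = E° − (0.0592/2) log Q = 1.18 − (0.0592/2)(4.269) = 1.054 V.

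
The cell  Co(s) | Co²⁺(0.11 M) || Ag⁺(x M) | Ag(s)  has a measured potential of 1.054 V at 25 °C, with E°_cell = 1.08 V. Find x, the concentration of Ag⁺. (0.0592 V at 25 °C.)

From the Nernst equation, log Q = n(E° − E)/0.0592 = 2(1.08 − 1.054)/0.0592 = 0.878, so Q = 7.56.
With Q = [Co²⁺]/[Ag⁺]^2 and the known concentrations, [Ag⁺]^2 in the denominator gives [Ag⁺] = 0.12 M.

0.12 M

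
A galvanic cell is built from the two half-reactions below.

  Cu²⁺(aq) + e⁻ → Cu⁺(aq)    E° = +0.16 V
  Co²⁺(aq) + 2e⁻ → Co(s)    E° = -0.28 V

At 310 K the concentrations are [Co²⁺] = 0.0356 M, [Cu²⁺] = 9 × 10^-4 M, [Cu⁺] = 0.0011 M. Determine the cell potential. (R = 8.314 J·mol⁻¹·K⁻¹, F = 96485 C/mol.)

0.479 V

The Cu²⁺/Cu⁺ couple has the higher reduction potential and acts as the cathode, so E°_cell = +0.16 − (-0.28) = 0.44 V.
Balancing electrons gives n = 2; the reaction quotient is Q = [Co²⁺]·[Cu⁺]^2/[Cu²⁺]^2 = 0.0532.
E = E° − (RT/nF) ln Q = 0.44 − (8.314×310)/(2×96485) × (-2.934) = 0.440 + 0.039 = 0.479 V.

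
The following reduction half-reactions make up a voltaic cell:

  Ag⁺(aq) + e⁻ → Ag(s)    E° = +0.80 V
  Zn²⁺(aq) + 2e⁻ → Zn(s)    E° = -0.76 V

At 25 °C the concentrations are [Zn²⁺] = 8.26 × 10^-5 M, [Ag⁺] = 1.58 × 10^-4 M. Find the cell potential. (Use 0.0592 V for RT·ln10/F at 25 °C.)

The Ag⁺/Ag couple has the higher reduction potential and acts as the cathode, so E°_cell = +0.80 − (-0.76) = 1.56 V.
Balancing electrons gives n = 2; the reaction quotient is Q = [Zn²⁺]/[Ag⁺]^2 = 3310.
At 25 °C, E = E° − (0.0592/n) log Q = 1.56 − (0.0592/2)(3.520) = 1.560 − 0.104 = 1.456 V.

1.46 V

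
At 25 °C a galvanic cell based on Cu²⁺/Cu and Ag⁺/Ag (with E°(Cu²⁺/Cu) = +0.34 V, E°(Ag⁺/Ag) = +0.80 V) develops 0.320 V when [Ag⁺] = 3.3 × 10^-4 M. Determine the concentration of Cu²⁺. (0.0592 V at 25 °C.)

From the Nernst equation, log Q = n(E° − E)/0.0592 = 2(0.46 − 0.320)/0.0592 = 4.730, so Q = 5.37 × 10^4.
With Q = [Cu²⁺]/[Ag⁺]^2 and the known concentrations, [Cu²⁺] in the numerator gives [Cu²⁺] = 0.0058 M.

0.0058 M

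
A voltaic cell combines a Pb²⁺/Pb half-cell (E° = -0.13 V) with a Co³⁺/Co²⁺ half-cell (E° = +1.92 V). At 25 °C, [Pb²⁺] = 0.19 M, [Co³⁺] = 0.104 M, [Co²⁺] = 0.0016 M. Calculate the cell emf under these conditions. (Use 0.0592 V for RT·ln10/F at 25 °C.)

2.18 V

The Co³⁺/Co²⁺ couple has the higher reduction potential and acts as the cathode, so E°_cell = +1.92 − (-0.13) = 2.05 V.
Balancing electrons gives n = 2; the reaction quotient is Q = [Pb²⁺]·[Co²⁺]^2/[Co³⁺]^2 = 4.5 × 10^-5.
At 25 °C, E = E° − (0.0592/n) log Q = 2.05 − (0.0592/2)(-4.347) = 2.050 + 0.129 = 2.179 V.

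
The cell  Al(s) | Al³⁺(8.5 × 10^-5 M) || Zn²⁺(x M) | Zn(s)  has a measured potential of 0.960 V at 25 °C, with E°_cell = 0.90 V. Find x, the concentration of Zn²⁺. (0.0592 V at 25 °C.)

0.21 M

From the Nernst equation, log Q = n(E° − E)/0.0592 = 6(0.90 − 0.960)/0.0592 = -6.081, so Q = 8.3 × 10^-7.
With Q = [Al³⁺]^2/[Zn²⁺]^3 and the known concentrations, [Zn²⁺]^3 in the denominator gives [Zn²⁺] = 0.21 M.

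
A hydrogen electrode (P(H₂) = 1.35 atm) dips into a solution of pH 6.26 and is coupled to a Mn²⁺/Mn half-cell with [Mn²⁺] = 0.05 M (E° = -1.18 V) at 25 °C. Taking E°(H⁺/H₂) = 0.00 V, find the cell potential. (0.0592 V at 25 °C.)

0.84 V

The hydrogen couple is the cathode, so E°_cell = 1.18 V; n = 2.
[H⁺] = 10^(−6.26) = 5.5 × 10^-7 M, and Q = [Mn²⁺]·P(H₂) / [H⁺]^2 = 2.24 × 10^11.
E = E° − (0.0592/2) log Q = 1.18 − (0.0592/2)(11.349) = 0.844 V.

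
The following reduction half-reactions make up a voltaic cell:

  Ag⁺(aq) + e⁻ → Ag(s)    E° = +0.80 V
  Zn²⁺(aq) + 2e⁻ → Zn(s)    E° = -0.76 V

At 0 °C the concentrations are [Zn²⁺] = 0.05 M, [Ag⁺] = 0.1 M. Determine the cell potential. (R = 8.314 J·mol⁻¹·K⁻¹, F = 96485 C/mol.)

The Ag⁺/Ag couple has the higher reduction potential and acts as the cathode, so E°_cell = +0.80 − (-0.76) = 1.56 V.
Balancing electrons gives n = 2; the reaction quotient is Q = [Zn²⁺]/[Ag⁺]^2 = 5.00.
E = E° − (RT/nF) ln Q = 1.56 − (8.314×273)/(2×96485) × (1.609) = 1.560 − 0.019 = 1.541 V.

1.54 V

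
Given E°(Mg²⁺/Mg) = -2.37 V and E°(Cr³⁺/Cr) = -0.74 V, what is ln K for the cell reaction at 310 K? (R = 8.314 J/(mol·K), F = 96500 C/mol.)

E°_cell = -0.74 − (-2.37) = 1.63 V, with n = 6 electrons transferred.
At equilibrium E = 0, so the Nernst equation gives ln K = nFE°/RT = (6)(96500)(1.63)/((8.314)(310)) = 366.18.

ln K = 366.2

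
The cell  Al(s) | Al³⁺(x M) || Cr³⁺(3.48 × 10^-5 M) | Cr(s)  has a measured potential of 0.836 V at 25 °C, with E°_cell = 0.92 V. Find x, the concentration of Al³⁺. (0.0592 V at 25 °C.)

From the Nernst equation, log Q = n(E° − E)/0.0592 = 3(0.92 − 0.836)/0.0592 = 4.257, so Q = 1.81 × 10^4.
With Q = [Al³⁺]/[Cr³⁺] and the known concentrations, [Al³⁺] in the numerator gives [Al³⁺] = 0.63 M.

0.63 M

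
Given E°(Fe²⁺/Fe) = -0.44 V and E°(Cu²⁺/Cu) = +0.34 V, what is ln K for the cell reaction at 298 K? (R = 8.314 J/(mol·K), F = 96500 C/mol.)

E°_cell = +0.34 − (-0.44) = 0.78 V, with n = 2 electrons transferred.
At equilibrium E = 0, so the Nernst equation gives ln K = nFE°/RT = (2)(96500)(0.78)/((8.314)(298)) = 60.76.

ln K = 60.8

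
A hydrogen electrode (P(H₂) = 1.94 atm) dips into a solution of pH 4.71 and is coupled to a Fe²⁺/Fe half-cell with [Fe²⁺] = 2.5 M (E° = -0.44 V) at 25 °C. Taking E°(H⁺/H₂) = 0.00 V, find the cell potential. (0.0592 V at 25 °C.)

The hydrogen couple is the cathode, so E°_cell = 0.44 V; n = 2.
[H⁺] = 10^(−4.71) = 1.9 × 10^-5 M, and Q = [Fe²⁺]·P(H₂) / [H⁺]^2 = 1.28 × 10^10.
E = E° − (0.0592/2) log Q = 0.44 − (0.0592/2)(10.106) = 0.141 V.

0.14 V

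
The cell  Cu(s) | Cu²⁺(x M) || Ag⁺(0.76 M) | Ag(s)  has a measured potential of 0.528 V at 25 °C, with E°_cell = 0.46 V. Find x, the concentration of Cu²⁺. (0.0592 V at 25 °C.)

From the Nernst equation, log Q = n(E° − E)/0.0592 = 2(0.46 − 0.528)/0.0592 = -2.297, so Q = 0.00504.
With Q = [Cu²⁺]/[Ag⁺]^2 and the known concentrations, [Cu²⁺] in the numerator gives [Cu²⁺] = 0.0029 M.

0.0029 M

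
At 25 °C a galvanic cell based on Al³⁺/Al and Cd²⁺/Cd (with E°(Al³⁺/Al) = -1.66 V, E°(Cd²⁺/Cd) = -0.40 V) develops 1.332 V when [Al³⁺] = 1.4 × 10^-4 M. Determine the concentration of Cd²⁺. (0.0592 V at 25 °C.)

0.73 M

From the Nernst equation, log Q = n(E° − E)/0.0592 = 6(1.26 − 1.332)/0.0592 = -7.297, so Q = 5.04 × 10^-8.
With Q = [Al³⁺]^2/[Cd²⁺]^3 and the known concentrations, [Cd²⁺]^3 in the denominator gives [Cd²⁺] = 0.73 M.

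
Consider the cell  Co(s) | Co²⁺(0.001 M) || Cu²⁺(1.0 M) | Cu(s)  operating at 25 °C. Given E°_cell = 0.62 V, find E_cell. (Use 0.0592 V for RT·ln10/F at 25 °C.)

Balancing electrons gives n = 2; the reaction quotient is Q = [Co²⁺]/[Cu²⁺] = 0.00100.
At 25 °C, E = E° − (0.0592/n) log Q = 0.62 − (0.0592/2)(-3.000) = 0.620 + 0.089 = 0.709 V.

0.709 V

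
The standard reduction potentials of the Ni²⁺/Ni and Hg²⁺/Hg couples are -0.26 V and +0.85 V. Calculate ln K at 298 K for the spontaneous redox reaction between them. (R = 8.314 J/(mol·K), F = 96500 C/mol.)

ln K = 86.5

E°_cell = +0.85 − (-0.26) = 1.11 V, with n = 2 electrons transferred.
At equilibrium E = 0, so the Nernst equation gives ln K = nFE°/RT = (2)(96500)(1.11)/((8.314)(298)) = 86.47.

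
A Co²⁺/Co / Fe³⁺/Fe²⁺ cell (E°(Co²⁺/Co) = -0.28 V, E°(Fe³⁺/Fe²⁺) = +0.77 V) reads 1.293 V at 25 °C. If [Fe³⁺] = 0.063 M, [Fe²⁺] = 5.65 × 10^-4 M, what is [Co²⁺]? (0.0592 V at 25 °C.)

From the Nernst equation, log Q = n(E° − E)/0.0592 = 2(1.05 − 1.293)/0.0592 = -8.209, so Q = 6.17 × 10^-9.
With Q = [Co²⁺]·[Fe²⁺]^2/[Fe³⁺]^2 and the known concentrations, [Co²⁺] in the numerator gives [Co²⁺] = 7.7 × 10^-5 M.

7.7 × 10^-5 M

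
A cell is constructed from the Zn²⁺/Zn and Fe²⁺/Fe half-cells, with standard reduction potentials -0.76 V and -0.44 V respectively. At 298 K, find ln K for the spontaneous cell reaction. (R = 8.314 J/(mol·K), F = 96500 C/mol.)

E°_cell = -0.44 − (-0.76) = 0.32 V, with n = 2 electrons transferred.
At equilibrium E = 0, so the Nernst equation gives ln K = nFE°/RT = (2)(96500)(0.32)/((8.314)(298)) = 24.93.

ln K = 24.9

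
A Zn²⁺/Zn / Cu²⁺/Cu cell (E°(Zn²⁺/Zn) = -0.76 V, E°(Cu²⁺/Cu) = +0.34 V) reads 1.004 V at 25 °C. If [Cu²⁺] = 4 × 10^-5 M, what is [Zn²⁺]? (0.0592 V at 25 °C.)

From the Nernst equation, log Q = n(E° − E)/0.0592 = 2(1.10 − 1.004)/0.0592 = 3.243, so Q = 1750.
With Q = [Zn²⁺]/[Cu²⁺] and the known concentrations, [Zn²⁺] in the numerator gives [Zn²⁺] = 0.07 M.

0.07 M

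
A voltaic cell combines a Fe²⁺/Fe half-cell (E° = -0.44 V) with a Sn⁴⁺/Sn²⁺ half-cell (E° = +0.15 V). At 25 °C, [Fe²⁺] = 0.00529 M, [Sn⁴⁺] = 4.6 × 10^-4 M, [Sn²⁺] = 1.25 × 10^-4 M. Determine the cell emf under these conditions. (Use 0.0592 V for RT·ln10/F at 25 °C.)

The Sn⁴⁺/Sn²⁺ couple has the higher reduction potential and acts as the cathode, so E°_cell = +0.15 − (-0.44) = 0.59 V.
Balancing electrons gives n = 2; the reaction quotient is Q = [Fe²⁺]·[Sn²⁺]/[Sn⁴⁺] = 0.00144.
At 25 °C, E = E° − (0.0592/n) log Q = 0.59 − (0.0592/2)(-2.842) = 0.590 + 0.084 = 0.674 V.

0.674 V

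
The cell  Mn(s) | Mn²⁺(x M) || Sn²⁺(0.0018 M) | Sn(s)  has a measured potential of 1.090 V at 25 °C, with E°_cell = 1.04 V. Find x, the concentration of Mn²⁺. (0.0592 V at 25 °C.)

From the Nernst equation, log Q = n(E° − E)/0.0592 = 2(1.04 − 1.090)/0.0592 = -1.689, so Q = 0.0205.
With Q = [Mn²⁺]/[Sn²⁺] and the known concentrations, [Mn²⁺] in the numerator gives [Mn²⁺] = 3.7 × 10^-5 M.

3.7 × 10^-5 M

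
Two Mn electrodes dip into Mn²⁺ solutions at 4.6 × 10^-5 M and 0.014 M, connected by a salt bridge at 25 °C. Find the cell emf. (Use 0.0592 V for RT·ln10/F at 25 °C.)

Both half-cells are Mn²⁺/Mn, so E°_cell = 0. The concentrated side is the cathode; the cell reaction moves Mn²⁺ from high to low concentration with n = 2.
Q = [Mn²⁺]_dilute/[Mn²⁺]_conc = 4.6 × 10^-5/0.014 = 0.00329.
E = 0 − (0.0592/2) log Q = −(0.0592/2)(-2.483) = 0.0735 V.

0.073 V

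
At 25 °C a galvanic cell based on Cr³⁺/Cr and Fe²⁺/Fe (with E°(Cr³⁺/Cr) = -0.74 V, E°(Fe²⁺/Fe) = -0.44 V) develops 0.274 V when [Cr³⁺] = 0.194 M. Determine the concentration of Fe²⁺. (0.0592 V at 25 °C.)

0.044 M

From the Nernst equation, log Q = n(E° − E)/0.0592 = 6(0.30 − 0.274)/0.0592 = 2.635, so Q = 432.
With Q = [Cr³⁺]^2/[Fe²⁺]^3 and the known concentrations, [Fe²⁺]^3 in the denominator gives [Fe²⁺] = 0.044 M.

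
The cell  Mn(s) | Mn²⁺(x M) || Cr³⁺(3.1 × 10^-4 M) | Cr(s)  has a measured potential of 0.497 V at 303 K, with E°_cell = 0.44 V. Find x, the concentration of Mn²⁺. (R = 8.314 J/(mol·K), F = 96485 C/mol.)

From the Nernst equation, ln Q = nF(E° − E)/RT = 6×96485×(0.44 − 0.497)/(8.314×303) = -13.099, so Q = 2.05 × 10^-6.
With Q = [Mn²⁺]^3/[Cr³⁺]^2 and the known concentrations, [Mn²⁺]^3 in the numerator gives [Mn²⁺] = 5.8 × 10^-5 M.

5.8 × 10^-5 M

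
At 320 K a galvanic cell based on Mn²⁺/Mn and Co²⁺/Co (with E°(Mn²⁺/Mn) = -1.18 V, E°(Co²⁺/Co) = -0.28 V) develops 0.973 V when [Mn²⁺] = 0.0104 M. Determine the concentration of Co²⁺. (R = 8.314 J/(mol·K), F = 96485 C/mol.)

From the Nernst equation, ln Q = nF(E° − E)/RT = 2×96485×(0.90 − 0.973)/(8.314×320) = -5.295, so Q = 0.00502.
With Q = [Mn²⁺]/[Co²⁺] and the known concentrations, [Co²⁺] in the denominator gives [Co²⁺] = 2.1 M.

2.1 M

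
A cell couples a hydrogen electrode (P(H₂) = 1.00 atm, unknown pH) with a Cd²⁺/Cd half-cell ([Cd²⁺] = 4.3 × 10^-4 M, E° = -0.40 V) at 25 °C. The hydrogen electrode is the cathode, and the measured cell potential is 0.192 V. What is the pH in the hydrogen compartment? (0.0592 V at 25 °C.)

E°_cell = 0.40 V and n = 2.
log Q = n(E° − E)/0.0592 = 2×(0.40 − 0.192)/0.0592 = 7.027.
With Q = [Cd²⁺]·P(H₂) / [H⁺]^2, solving for [H⁺] gives log[H⁺] = -5.197, so pH = 5.20.

pH = 5.20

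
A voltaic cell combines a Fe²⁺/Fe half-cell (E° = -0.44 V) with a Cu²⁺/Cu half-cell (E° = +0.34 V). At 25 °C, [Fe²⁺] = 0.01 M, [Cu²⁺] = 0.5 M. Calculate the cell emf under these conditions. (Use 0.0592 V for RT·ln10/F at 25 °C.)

0.830 V

The Cu²⁺/Cu couple has the higher reduction potential and acts as the cathode, so E°_cell = +0.34 − (-0.44) = 0.78 V.
Balancing electrons gives n = 2; the reaction quotient is Q = [Fe²⁺]/[Cu²⁺] = 0.0200.
At 25 °C, E = E° − (0.0592/n) log Q = 0.78 − (0.0592/2)(-1.699) = 0.780 + 0.050 = 0.830 V.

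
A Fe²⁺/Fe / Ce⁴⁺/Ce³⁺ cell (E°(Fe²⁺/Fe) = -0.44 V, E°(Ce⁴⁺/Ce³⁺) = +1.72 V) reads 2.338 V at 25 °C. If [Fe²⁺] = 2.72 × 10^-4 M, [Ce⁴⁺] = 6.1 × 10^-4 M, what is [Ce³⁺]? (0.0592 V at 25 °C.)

From the Nernst equation, log Q = n(E° − E)/0.0592 = 2(2.16 − 2.338)/0.0592 = -6.014, so Q = 9.69 × 10^-7.
With Q = [Fe²⁺]·[Ce³⁺]^2/[Ce⁴⁺]^2 and the known concentrations, [Ce³⁺]^2 in the numerator gives [Ce³⁺] = 3.6 × 10^-5 M.

3.6 × 10^-5 M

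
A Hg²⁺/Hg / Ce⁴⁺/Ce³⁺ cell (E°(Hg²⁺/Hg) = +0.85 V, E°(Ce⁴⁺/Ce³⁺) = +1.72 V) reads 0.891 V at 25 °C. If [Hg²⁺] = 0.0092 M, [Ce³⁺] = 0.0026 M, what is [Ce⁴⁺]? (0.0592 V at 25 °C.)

From the Nernst equation, log Q = n(E° − E)/0.0592 = 2(0.87 − 0.891)/0.0592 = -0.709, so Q = 0.195.
With Q = [Hg²⁺]·[Ce³⁺]^2/[Ce⁴⁺]^2 and the known concentrations, [Ce⁴⁺]^2 in the denominator gives [Ce⁴⁺] = 5.6 × 10^-4 M.

5.6 × 10^-4 M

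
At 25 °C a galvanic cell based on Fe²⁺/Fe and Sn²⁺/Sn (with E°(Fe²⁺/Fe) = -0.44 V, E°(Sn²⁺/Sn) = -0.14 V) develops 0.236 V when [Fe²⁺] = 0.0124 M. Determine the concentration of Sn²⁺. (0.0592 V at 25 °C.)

From the Nernst equation, log Q = n(E° − E)/0.0592 = 2(0.30 − 0.236)/0.0592 = 2.162, so Q = 145.
With Q = [Fe²⁺]/[Sn²⁺] and the known concentrations, [Sn²⁺] in the denominator gives [Sn²⁺] = 8.5 × 10^-5 M.

8.5 × 10^-5 M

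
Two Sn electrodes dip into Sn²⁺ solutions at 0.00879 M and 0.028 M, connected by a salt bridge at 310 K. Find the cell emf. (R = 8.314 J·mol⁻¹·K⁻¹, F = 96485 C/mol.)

0.015 V

Both half-cells are Sn²⁺/Sn, so E°_cell = 0. The concentrated side is the cathode; the cell reaction moves Sn²⁺ from high to low concentration with n = 2.
Q = [Sn²⁺]_dilute/[Sn²⁺]_conc = 0.00879/0.028 = 0.314.
E = 0 − (RT/nF) ln Q = −((8.314×310)/(2×96485))(-1.159) = 0.0155 V.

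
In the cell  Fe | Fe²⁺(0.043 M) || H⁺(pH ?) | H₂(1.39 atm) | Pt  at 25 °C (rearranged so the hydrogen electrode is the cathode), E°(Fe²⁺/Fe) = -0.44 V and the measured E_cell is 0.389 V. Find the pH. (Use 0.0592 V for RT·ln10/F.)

pH = 1.47

E°_cell = 0.44 V and n = 2.
log Q = n(E° − E)/0.0592 = 2×(0.44 − 0.389)/0.0592 = 1.723.
With Q = [Fe²⁺]·P(H₂) / [H⁺]^2, solving for [H⁺] gives log[H⁺] = -1.473, so pH = 1.47.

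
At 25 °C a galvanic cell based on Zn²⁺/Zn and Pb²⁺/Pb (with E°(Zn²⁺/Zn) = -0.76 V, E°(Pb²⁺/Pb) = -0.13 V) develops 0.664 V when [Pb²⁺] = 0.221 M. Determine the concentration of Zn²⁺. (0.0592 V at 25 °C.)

From the Nernst equation, log Q = n(E° − E)/0.0592 = 2(0.63 − 0.664)/0.0592 = -1.149, so Q = 0.0710.
With Q = [Zn²⁺]/[Pb²⁺] and the known concentrations, [Zn²⁺] in the numerator gives [Zn²⁺] = 0.016 M.

0.016 M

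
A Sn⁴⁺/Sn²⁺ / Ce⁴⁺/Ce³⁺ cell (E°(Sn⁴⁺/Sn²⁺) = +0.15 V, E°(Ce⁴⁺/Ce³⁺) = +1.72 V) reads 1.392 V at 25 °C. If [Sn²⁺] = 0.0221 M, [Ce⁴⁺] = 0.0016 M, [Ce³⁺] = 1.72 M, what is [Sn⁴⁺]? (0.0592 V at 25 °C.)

From the Nernst equation, log Q = n(E° − E)/0.0592 = 2(1.57 − 1.392)/0.0592 = 6.014, so Q = 1.03 × 10^6.
With Q = [Sn⁴⁺]·[Ce³⁺]^2/([Sn²⁺]·[Ce⁴⁺]^2) and the known concentrations, [Sn⁴⁺] in the numerator gives [Sn⁴⁺] = 0.02 M.

0.02 M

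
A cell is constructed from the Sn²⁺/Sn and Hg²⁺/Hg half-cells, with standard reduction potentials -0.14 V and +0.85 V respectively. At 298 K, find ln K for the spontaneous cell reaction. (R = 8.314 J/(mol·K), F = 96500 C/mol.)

E°_cell = +0.85 − (-0.14) = 0.99 V, with n = 2 electrons transferred.
At equilibrium E = 0, so the Nernst equation gives ln K = nFE°/RT = (2)(96500)(0.99)/((8.314)(298)) = 77.12.

ln K = 77.1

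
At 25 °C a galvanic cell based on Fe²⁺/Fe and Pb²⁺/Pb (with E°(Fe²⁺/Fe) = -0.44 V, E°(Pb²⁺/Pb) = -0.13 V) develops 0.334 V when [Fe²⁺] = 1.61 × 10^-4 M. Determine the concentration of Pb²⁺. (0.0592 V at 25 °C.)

0.001 M

From the Nernst equation, log Q = n(E° − E)/0.0592 = 2(0.31 − 0.334)/0.0592 = -0.811, so Q = 0.155.
With Q = [Fe²⁺]/[Pb²⁺] and the known concentrations, [Pb²⁺] in the denominator gives [Pb²⁺] = 0.001 M.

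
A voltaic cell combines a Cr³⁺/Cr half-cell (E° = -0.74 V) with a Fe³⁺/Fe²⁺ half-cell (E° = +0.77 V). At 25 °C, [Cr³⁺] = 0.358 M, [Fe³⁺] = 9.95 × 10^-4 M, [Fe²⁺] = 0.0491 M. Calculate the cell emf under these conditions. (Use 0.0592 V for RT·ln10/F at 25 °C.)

1.42 V

The Fe³⁺/Fe²⁺ couple has the higher reduction potential and acts as the cathode, so E°_cell = +0.77 − (-0.74) = 1.51 V.
Balancing electrons gives n = 3; the reaction quotient is Q = [Cr³⁺]·[Fe²⁺]^3/[Fe³⁺]^3 = 4.3 × 10^4.
At 25 °C, E = E° − (0.0592/n) log Q = 1.51 − (0.0592/3)(4.634) = 1.510 − 0.091 = 1.419 V.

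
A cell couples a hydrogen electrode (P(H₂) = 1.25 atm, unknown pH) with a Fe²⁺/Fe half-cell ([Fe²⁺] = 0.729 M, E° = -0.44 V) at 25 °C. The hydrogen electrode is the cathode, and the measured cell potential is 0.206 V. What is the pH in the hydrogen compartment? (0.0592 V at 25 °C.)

pH = 3.97

E°_cell = 0.44 V and n = 2.
log Q = n(E° − E)/0.0592 = 2×(0.44 − 0.206)/0.0592 = 7.905.
With Q = [Fe²⁺]·P(H₂) / [H⁺]^2, solving for [H⁺] gives log[H⁺] = -3.973, so pH = 3.97.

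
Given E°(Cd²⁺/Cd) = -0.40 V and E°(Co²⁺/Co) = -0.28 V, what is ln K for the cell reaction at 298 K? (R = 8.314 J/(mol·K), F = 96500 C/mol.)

E°_cell = -0.28 − (-0.40) = 0.12 V, with n = 2 electrons transferred.
At equilibrium E = 0, so the Nernst equation gives ln K = nFE°/RT = (2)(96500)(0.12)/((8.314)(298)) = 9.35.

ln K = 9.3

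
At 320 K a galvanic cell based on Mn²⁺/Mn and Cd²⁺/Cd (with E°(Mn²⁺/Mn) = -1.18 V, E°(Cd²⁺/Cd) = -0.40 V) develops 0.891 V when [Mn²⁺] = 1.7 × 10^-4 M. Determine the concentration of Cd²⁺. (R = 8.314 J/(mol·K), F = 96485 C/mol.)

From the Nernst equation, ln Q = nF(E° − E)/RT = 2×96485×(0.78 − 0.891)/(8.314×320) = -8.051, so Q = 3.19 × 10^-4.
With Q = [Mn²⁺]/[Cd²⁺] and the known concentrations, [Cd²⁺] in the denominator gives [Cd²⁺] = 0.53 M.

0.53 M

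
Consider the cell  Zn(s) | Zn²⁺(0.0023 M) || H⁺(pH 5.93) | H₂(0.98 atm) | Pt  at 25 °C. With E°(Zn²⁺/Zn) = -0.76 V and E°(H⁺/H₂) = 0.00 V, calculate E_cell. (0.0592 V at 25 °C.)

The hydrogen couple is the cathode, so E°_cell = 0.76 V; n = 2.
[H⁺] = 10^(−5.93) = 1.2 × 10^-6 M, and Q = [Zn²⁺]·P(H₂) / [H⁺]^2 = 1.63 × 10^9.
E = E° − (0.0592/2) log Q = 0.76 − (0.0592/2)(9.213) = 0.487 V.

0.49 V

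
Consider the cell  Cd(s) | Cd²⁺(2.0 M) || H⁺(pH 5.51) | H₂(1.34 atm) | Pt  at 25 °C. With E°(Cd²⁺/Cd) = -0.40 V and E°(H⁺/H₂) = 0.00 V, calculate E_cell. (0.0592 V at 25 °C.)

0.061 V

The hydrogen couple is the cathode, so E°_cell = 0.40 V; n = 2.
[H⁺] = 10^(−5.51) = 3.1 × 10^-6 M, and Q = [Cd²⁺]·P(H₂) / [H⁺]^2 = 2.81 × 10^11.
E = E° − (0.0592/2) log Q = 0.40 − (0.0592/2)(11.448) = 0.061 V.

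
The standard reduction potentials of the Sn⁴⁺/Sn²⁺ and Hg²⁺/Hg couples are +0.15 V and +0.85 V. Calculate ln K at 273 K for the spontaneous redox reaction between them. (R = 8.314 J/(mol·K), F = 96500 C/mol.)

ln K = 59.5

E°_cell = +0.85 − (+0.15) = 0.70 V, with n = 2 electrons transferred.
At equilibrium E = 0, so the Nernst equation gives ln K = nFE°/RT = (2)(96500)(0.70)/((8.314)(273)) = 59.52.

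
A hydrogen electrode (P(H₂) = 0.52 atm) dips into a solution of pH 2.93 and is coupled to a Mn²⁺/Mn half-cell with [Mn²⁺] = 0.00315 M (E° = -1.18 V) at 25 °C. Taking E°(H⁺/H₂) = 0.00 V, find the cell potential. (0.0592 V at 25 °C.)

The hydrogen couple is the cathode, so E°_cell = 1.18 V; n = 2.
[H⁺] = 10^(−2.93) = 0.0012 M, and Q = [Mn²⁺]·P(H₂) / [H⁺]^2 = 1190.
E = E° − (0.0592/2) log Q = 1.18 − (0.0592/2)(3.074) = 1.089 V.

1.09 V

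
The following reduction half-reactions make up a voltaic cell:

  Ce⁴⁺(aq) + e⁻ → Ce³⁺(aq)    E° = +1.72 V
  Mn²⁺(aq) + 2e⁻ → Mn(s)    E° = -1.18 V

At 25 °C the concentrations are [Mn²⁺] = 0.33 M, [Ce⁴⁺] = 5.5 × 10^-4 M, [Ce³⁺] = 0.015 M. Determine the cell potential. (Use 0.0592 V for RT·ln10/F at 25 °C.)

2.83 V

The Ce⁴⁺/Ce³⁺ couple has the higher reduction potential and acts as the cathode, so E°_cell = +1.72 − (-1.18) = 2.90 V.
Balancing electrons gives n = 2; the reaction quotient is Q = [Mn²⁺]·[Ce³⁺]^2/[Ce⁴⁺]^2 = 245.
At 25 °C, E = E° − (0.0592/n) log Q = 2.90 − (0.0592/2)(2.390) = 2.900 − 0.071 = 2.829 V.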